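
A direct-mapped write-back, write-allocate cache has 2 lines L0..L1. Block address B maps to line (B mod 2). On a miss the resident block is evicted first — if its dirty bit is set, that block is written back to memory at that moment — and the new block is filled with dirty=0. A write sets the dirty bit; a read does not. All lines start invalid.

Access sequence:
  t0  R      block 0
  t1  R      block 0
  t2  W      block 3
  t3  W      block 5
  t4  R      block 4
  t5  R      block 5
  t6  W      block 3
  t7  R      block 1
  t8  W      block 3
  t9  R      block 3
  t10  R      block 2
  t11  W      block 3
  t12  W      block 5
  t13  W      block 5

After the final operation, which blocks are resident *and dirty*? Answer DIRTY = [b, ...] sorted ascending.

DIRTY = [5]

0: R B0 → L0 miss [-]
1: R B0 → L0 hit [-]
2: W B3 → L1 miss [D]
3: W B5 → L1 miss wb→B3 [D]
4: R B4 → L0 miss [-]
5: R B5 → L1 hit [D]
6: W B3 → L1 miss wb→B5 [D]
7: R B1 → L1 miss wb→B3 [-]
8: W B3 → L1 miss [D]
9: R B3 → L1 hit [D]
10: R B2 → L0 miss [-]
11: W B3 → L1 hit [D]
12: W B5 → L1 miss wb→B3 [D]
13: W B5 → L1 hit [D]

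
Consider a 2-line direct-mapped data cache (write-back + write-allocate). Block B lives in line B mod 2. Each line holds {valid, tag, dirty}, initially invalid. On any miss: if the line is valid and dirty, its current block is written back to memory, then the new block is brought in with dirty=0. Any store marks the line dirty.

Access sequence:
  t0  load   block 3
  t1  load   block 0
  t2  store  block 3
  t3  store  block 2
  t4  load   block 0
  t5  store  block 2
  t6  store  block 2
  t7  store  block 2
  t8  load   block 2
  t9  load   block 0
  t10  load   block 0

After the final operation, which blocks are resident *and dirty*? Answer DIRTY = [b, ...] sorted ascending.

0: R B3 -> L1 miss  d=-]
1: R B0 -> L0 miss  d=-]
2: W B3 -> L1 hit  d=D]
3: W B2 -> L0 miss  d=D]
4: R B0 -> L0 miss wb->B2  d=-]
5: W B2 -> L0 miss  d=D]
6: W B2 -> L0 hit  d=D]
7: W B2 -> L0 hit  d=D]
8: R B2 -> L0 hit  d=D]
9: R B0 -> L0 miss wb->B2  d=-]
10: R B0 -> L0 hit  d=-]

DIRTY = [3]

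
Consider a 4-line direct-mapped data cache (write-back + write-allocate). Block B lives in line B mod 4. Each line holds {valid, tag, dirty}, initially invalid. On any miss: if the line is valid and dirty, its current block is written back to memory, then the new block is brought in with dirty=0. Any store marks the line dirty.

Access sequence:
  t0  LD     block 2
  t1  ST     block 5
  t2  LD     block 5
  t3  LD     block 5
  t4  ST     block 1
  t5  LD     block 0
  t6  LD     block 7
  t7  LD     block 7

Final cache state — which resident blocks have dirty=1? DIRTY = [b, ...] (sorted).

DIRTY = [1]

0: R B2 → L2 miss [-]
1: W B5 → L1 miss [D]
2: R B5 → L1 hit [D]
3: R B5 → L1 hit [D]
4: W B1 → L1 miss wb→B5 [D]
5: R B0 → L0 miss [-]
6: R B7 → L3 miss [-]
7: R B7 → L3 hit [-]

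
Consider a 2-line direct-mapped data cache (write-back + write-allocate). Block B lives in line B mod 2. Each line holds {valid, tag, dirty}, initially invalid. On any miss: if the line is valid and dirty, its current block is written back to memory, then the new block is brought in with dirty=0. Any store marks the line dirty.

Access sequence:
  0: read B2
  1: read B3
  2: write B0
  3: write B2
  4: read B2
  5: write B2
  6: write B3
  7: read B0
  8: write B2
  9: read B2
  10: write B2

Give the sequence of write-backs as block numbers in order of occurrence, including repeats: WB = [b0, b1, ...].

  0 | R B2 → L0 miss [-]
  1 | R B3 → L1 miss [-]
  2 | W B0 → L0 miss [D]
  3 | W B2 → L0 miss wb→B0 [D]
  4 | R B2 → L0 hit [D]
  5 | W B2 → L0 hit [D]
  6 | W B3 → L1 hit [D]
  7 | R B0 → L0 miss wb→B2 [-]
  8 | W B2 → L0 miss [D]
  9 | R B2 → L0 hit [D]
  10 | W B2 → L0 hit [D]

WB = [0, 2]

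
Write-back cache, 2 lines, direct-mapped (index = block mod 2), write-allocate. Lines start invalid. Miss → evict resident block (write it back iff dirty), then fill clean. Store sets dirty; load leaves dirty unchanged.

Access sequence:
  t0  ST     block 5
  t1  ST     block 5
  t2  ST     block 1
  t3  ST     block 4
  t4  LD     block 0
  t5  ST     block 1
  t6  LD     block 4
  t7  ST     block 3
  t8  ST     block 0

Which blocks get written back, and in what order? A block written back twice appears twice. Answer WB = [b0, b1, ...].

WB = [5, 4, 1]

  0 | W B5 → L1 miss [D]
  1 | W B5 → L1 hit [D]
  2 | W B1 → L1 miss wb→B5 [D]
  3 | W B4 → L0 miss [D]
  4 | R B0 → L0 miss wb→B4 [-]
  5 | W B1 → L1 hit [D]
  6 | R B4 → L0 miss [-]
  7 | W B3 → L1 miss wb→B1 [D]
  8 | W B0 → L0 miss [D]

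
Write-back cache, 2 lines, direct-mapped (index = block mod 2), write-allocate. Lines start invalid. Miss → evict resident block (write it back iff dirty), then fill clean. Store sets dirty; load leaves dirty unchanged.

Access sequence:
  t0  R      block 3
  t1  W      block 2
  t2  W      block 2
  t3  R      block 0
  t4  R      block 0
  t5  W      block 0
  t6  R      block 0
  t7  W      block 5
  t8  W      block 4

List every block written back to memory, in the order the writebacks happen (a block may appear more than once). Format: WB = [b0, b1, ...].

0: R B3 → L1 miss [-]
1: W B2 → L0 miss [D]
2: W B2 → L0 hit [D]
3: R B0 → L0 miss wb→B2 [-]
4: R B0 → L0 hit [-]
5: W B0 → L0 hit [D]
6: R B0 → L0 hit [D]
7: W B5 → L1 miss [D]
8: W B4 → L0 miss wb→B0 [D]

WB = [2, 0]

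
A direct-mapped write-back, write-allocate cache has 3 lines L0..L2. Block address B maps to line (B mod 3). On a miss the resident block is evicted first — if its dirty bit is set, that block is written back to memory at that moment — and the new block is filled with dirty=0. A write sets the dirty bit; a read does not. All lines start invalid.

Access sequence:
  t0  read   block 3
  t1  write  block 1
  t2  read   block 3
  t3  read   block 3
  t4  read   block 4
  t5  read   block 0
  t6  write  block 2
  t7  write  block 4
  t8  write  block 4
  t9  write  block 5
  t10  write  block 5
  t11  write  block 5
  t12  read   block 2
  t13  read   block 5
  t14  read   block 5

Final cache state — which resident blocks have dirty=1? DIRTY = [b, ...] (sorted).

0: R B3 -> L0 miss  d=-]
1: W B1 -> L1 miss  d=D]
2: R B3 -> L0 hit  d=-]
3: R B3 -> L0 hit  d=-]
4: R B4 -> L1 miss wb->B1  d=-]
5: R B0 -> L0 miss  d=-]
6: W B2 -> L2 miss  d=D]
7: W B4 -> L1 hit  d=D]
8: W B4 -> L1 hit  d=D]
9: W B5 -> L2 miss wb->B2  d=D]
10: W B5 -> L2 hit  d=D]
11: W B5 -> L2 hit  d=D]
12: R B2 -> L2 miss wb->B5  d=-]
13: R B5 -> L2 miss  d=-]
14: R B5 -> L2 hit  d=-]

DIRTY = [4]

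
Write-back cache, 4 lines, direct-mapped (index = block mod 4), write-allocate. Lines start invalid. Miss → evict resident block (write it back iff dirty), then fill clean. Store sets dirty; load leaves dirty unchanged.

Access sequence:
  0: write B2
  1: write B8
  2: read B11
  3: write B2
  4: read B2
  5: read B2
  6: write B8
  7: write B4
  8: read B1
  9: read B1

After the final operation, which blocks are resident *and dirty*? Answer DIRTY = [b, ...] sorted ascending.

0: W B2 -> L2 miss  d=D]
1: W B8 -> L0 miss  d=D]
2: R B11 -> L3 miss  d=-]
3: W B2 -> L2 hit  d=D]
4: R B2 -> L2 hit  d=D]
5: R B2 -> L2 hit  d=D]
6: W B8 -> L0 hit  d=D]
7: W B4 -> L0 miss wb->B8  d=D]
8: R B1 -> L1 miss  d=-]
9: R B1 -> L1 hit  d=-]

DIRTY = [2, 4]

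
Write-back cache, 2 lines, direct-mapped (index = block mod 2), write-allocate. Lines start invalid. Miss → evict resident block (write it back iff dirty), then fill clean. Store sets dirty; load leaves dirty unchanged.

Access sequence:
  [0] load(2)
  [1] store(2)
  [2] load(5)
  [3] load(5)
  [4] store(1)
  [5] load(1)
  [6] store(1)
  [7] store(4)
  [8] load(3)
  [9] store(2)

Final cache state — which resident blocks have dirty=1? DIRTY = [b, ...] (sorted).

  0 | R B2 → L0 miss [-]
  1 | W B2 → L0 hit [D]
  2 | R B5 → L1 miss [-]
  3 | R B5 → L1 hit [-]
  4 | W B1 → L1 miss [D]
  5 | R B1 → L1 hit [D]
  6 | W B1 → L1 hit [D]
  7 | W B4 → L0 miss wb→B2 [D]
  8 | R B3 → L1 miss wb→B1 [-]
  9 | W B2 → L0 miss wb→B4 [D]

DIRTY = [2]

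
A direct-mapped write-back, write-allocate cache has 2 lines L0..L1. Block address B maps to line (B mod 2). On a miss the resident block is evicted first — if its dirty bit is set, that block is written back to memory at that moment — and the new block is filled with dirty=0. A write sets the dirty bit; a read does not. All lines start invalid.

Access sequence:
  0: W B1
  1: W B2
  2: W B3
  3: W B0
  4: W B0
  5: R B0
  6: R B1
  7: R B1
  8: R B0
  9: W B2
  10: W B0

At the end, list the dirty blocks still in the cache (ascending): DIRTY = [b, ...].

  0 | W B1 → L1 miss [D]
  1 | W B2 → L0 miss [D]
  2 | W B3 → L1 miss wb→B1 [D]
  3 | W B0 → L0 miss wb→B2 [D]
  4 | W B0 → L0 hit [D]
  5 | R B0 → L0 hit [D]
  6 | R B1 → L1 miss wb→B3 [-]
  7 | R B1 → L1 hit [-]
  8 | R B0 → L0 hit [D]
  9 | W B2 → L0 miss wb→B0 [D]
  10 | W B0 → L0 miss wb→B2 [D]

DIRTY = [0]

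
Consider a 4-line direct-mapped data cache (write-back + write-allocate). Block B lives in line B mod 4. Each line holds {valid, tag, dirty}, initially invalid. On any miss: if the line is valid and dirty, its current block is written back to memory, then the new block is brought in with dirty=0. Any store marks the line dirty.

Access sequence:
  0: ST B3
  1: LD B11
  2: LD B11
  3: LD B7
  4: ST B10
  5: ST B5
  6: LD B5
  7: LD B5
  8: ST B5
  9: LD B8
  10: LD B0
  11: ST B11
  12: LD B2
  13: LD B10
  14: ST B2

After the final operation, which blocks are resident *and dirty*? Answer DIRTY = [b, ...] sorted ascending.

DIRTY = [2, 5, 11]

0: W B3 → L3 miss [D]
1: R B11 → L3 miss wb→B3 [-]
2: R B11 → L3 hit [-]
3: R B7 → L3 miss [-]
4: W B10 → L2 miss [D]
5: W B5 → L1 miss [D]
6: R B5 → L1 hit [D]
7: R B5 → L1 hit [D]
8: W B5 → L1 hit [D]
9: R B8 → L0 miss [-]
10: R B0 → L0 miss [-]
11: W B11 → L3 miss [D]
12: R B2 → L2 miss wb→B10 [-]
13: R B10 → L2 miss [-]
14: W B2 → L2 miss [D]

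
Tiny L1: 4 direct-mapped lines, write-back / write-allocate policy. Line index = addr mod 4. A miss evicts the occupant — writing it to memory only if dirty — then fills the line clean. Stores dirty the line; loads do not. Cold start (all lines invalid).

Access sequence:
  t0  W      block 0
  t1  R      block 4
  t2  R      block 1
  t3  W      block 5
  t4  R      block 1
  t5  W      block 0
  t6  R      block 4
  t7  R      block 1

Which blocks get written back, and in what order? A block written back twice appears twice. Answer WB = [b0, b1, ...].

0: W B0 -> L0 miss  d=D]
1: R B4 -> L0 miss wb->B0  d=-]
2: R B1 -> L1 miss  d=-]
3: W B5 -> L1 miss  d=D]
4: R B1 -> L1 miss wb->B5  d=-]
5: W B0 -> L0 miss  d=D]
6: R B4 -> L0 miss wb->B0  d=-]
7: R B1 -> L1 hit  d=-]

WB = [0, 5, 0]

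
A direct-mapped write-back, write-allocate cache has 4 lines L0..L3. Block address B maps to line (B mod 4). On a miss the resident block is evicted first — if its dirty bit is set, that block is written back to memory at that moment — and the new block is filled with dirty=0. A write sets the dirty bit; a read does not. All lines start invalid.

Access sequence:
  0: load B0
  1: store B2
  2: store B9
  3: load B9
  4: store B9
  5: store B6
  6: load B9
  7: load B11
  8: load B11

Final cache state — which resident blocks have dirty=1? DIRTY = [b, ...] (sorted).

DIRTY = [6, 9]

0: R B0 -> L0 miss  d=-]
1: W B2 -> L2 miss  d=D]
2: W B9 -> L1 miss  d=D]
3: R B9 -> L1 hit  d=D]
4: W B9 -> L1 hit  d=D]
5: W B6 -> L2 miss wb->B2  d=D]
6: R B9 -> L1 hit  d=D]
7: R B11 -> L3 miss  d=-]
8: R B11 -> L3 hit  d=-]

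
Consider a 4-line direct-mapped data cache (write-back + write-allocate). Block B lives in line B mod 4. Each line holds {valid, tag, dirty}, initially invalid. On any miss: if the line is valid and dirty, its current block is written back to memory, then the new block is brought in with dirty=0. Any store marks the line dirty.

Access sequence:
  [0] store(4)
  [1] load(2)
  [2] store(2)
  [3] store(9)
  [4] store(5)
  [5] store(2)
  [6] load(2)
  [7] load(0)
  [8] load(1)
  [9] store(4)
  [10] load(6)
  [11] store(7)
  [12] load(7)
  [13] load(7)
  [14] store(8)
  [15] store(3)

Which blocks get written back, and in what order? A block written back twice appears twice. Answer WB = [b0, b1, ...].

  0 | W B4 → L0 miss [D]
  1 | R B2 → L2 miss [-]
  2 | W B2 → L2 hit [D]
  3 | W B9 → L1 miss [D]
  4 | W B5 → L1 miss wb→B9 [D]
  5 | W B2 → L2 hit [D]
  6 | R B2 → L2 hit [D]
  7 | R B0 → L0 miss wb→B4 [-]
  8 | R B1 → L1 miss wb→B5 [-]
  9 | W B4 → L0 miss [D]
  10 | R B6 → L2 miss wb→B2 [-]
  11 | W B7 → L3 miss [D]
  12 | R B7 → L3 hit [D]
  13 | R B7 → L3 hit [D]
  14 | W B8 → L0 miss wb→B4 [D]
  15 | W B3 → L3 miss wb→B7 [D]

WB = [9, 4, 5, 2, 4, 7]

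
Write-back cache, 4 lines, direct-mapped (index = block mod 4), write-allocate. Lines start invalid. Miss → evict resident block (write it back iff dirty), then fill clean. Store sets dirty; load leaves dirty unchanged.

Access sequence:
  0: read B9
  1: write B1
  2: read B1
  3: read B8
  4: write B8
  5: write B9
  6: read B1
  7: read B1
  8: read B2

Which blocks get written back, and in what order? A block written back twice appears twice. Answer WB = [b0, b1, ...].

WB = [1, 9]

0: R B9 -> L1 miss  d=-]
1: W B1 -> L1 miss  d=D]
2: R B1 -> L1 hit  d=D]
3: R B8 -> L0 miss  d=-]
4: W B8 -> L0 hit  d=D]
5: W B9 -> L1 miss wb->B1  d=D]
6: R B1 -> L1 miss wb->B9  d=-]
7: R B1 -> L1 hit  d=-]
8: R B2 -> L2 miss  d=-]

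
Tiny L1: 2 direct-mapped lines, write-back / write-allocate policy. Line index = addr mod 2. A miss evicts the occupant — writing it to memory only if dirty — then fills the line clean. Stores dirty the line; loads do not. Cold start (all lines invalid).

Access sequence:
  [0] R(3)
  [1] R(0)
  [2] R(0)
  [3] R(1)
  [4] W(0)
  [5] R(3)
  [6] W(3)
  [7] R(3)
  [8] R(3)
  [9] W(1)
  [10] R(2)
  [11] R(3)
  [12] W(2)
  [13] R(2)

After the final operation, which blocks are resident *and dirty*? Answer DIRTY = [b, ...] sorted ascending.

DIRTY = [2]

  0 | R B3 → L1 miss [-]
  1 | R B0 → L0 miss [-]
  2 | R B0 → L0 hit [-]
  3 | R B1 → L1 miss [-]
  4 | W B0 → L0 hit [D]
  5 | R B3 → L1 miss [-]
  6 | W B3 → L1 hit [D]
  7 | R B3 → L1 hit [D]
  8 | R B3 → L1 hit [D]
  9 | W B1 → L1 miss wb→B3 [D]
  10 | R B2 → L0 miss wb→B0 [-]
  11 | R B3 → L1 miss wb→B1 [-]
  12 | W B2 → L0 hit [D]
  13 | R B2 → L0 hit [D]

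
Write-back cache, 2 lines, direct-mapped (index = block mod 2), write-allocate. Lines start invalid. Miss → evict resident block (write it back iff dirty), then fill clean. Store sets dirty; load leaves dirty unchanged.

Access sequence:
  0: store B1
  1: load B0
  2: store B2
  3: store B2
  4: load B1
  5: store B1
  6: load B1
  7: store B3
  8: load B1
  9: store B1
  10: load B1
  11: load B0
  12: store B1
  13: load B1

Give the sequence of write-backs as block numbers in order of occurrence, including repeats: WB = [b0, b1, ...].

WB = [1, 3, 2]

0: W B1 -> L1 miss  d=D]
1: R B0 -> L0 miss  d=-]
2: W B2 -> L0 miss  d=D]
3: W B2 -> L0 hit  d=D]
4: R B1 -> L1 hit  d=D]
5: W B1 -> L1 hit  d=D]
6: R B1 -> L1 hit  d=D]
7: W B3 -> L1 miss wb->B1  d=D]
8: R B1 -> L1 miss wb->B3  d=-]
9: W B1 -> L1 hit  d=D]
10: R B1 -> L1 hit  d=D]
11: R B0 -> L0 miss wb->B2  d=-]
12: W B1 -> L1 hit  d=D]
13: R B1 -> L1 hit  d=D]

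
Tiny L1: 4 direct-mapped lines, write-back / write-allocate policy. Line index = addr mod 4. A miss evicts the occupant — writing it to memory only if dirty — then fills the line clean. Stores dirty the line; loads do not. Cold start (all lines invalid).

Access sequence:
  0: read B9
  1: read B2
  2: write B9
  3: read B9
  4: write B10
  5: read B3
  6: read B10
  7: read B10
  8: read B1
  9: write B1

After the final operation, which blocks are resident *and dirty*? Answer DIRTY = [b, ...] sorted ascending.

0: R B9 -> L1 miss  d=-]
1: R B2 -> L2 miss  d=-]
2: W B9 -> L1 hit  d=D]
3: R B9 -> L1 hit  d=D]
4: W B10 -> L2 miss  d=D]
5: R B3 -> L3 miss  d=-]
6: R B10 -> L2 hit  d=D]
7: R B10 -> L2 hit  d=D]
8: R B1 -> L1 miss wb->B9  d=-]
9: W B1 -> L1 hit  d=D]

DIRTY = [1, 10]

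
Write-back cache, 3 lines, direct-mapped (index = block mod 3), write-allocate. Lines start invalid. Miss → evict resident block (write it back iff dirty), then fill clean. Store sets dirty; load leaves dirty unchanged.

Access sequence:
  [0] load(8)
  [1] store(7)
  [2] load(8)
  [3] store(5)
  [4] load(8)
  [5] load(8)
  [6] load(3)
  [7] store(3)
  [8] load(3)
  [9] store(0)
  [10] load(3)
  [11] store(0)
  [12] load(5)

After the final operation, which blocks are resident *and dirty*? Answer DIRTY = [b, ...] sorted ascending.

  0 | R B8 → L2 miss [-]
  1 | W B7 → L1 miss [D]
  2 | R B8 → L2 hit [-]
  3 | W B5 → L2 miss [D]
  4 | R B8 → L2 miss wb→B5 [-]
  5 | R B8 → L2 hit [-]
  6 | R B3 → L0 miss [-]
  7 | W B3 → L0 hit [D]
  8 | R B3 → L0 hit [D]
  9 | W B0 → L0 miss wb→B3 [D]
  10 | R B3 → L0 miss wb→B0 [-]
  11 | W B0 → L0 miss [D]
  12 | R B5 → L2 miss [-]

DIRTY = [0, 7]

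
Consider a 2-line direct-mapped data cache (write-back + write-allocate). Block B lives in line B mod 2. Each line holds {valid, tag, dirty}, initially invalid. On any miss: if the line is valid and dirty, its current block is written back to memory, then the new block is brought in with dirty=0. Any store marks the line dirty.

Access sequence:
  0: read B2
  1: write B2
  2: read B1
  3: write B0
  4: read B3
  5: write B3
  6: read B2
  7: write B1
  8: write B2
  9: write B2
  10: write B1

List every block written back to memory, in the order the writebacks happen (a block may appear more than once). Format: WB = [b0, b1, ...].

  0 | R B2 → L0 miss [-]
  1 | W B2 → L0 hit [D]
  2 | R B1 → L1 miss [-]
  3 | W B0 → L0 miss wb→B2 [D]
  4 | R B3 → L1 miss [-]
  5 | W B3 → L1 hit [D]
  6 | R B2 → L0 miss wb→B0 [-]
  7 | W B1 → L1 miss wb→B3 [D]
  8 | W B2 → L0 hit [D]
  9 | W B2 → L0 hit [D]
  10 | W B1 → L1 hit [D]

WB = [2, 0, 3]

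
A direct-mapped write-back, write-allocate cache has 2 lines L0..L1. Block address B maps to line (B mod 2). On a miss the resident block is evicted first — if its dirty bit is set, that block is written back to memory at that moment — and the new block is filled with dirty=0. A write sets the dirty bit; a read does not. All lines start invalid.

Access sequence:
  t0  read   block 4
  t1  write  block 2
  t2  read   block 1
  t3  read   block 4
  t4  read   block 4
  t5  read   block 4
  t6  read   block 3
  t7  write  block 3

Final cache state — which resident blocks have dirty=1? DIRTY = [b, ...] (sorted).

  0 | R B4 → L0 miss [-]
  1 | W B2 → L0 miss [D]
  2 | R B1 → L1 miss [-]
  3 | R B4 → L0 miss wb→B2 [-]
  4 | R B4 → L0 hit [-]
  5 | R B4 → L0 hit [-]
  6 | R B3 → L1 miss [-]
  7 | W B3 → L1 hit [D]

DIRTY = [3]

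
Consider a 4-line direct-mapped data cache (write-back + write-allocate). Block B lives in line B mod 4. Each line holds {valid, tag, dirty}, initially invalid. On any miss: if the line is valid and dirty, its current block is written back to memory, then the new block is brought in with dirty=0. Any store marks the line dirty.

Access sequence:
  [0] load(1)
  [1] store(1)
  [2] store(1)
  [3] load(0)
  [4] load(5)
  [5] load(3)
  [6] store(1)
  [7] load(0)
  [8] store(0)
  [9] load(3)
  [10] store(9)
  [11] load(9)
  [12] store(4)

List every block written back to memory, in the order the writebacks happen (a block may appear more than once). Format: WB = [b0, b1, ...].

  0 | R B1 → L1 miss [-]
  1 | W B1 → L1 hit [D]
  2 | W B1 → L1 hit [D]
  3 | R B0 → L0 miss [-]
  4 | R B5 → L1 miss wb→B1 [-]
  5 | R B3 → L3 miss [-]
  6 | W B1 → L1 miss [D]
  7 | R B0 → L0 hit [-]
  8 | W B0 → L0 hit [D]
  9 | R B3 → L3 hit [-]
  10 | W B9 → L1 miss wb→B1 [D]
  11 | R B9 → L1 hit [D]
  12 | W B4 → L0 miss wb→B0 [D]

WB = [1, 1, 0]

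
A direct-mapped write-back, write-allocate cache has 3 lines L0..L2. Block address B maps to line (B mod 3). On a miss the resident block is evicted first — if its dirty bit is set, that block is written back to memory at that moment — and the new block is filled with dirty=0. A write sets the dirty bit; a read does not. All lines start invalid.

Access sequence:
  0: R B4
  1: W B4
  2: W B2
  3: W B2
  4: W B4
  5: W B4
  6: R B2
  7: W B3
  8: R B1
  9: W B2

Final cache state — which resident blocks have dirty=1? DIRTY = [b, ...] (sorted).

0: R B4 → L1 miss [-]
1: W B4 → L1 hit [D]
2: W B2 → L2 miss [D]
3: W B2 → L2 hit [D]
4: W B4 → L1 hit [D]
5: W B4 → L1 hit [D]
6: R B2 → L2 hit [D]
7: W B3 → L0 miss [D]
8: R B1 → L1 miss wb→B4 [-]
9: W B2 → L2 hit [D]

DIRTY = [2, 3]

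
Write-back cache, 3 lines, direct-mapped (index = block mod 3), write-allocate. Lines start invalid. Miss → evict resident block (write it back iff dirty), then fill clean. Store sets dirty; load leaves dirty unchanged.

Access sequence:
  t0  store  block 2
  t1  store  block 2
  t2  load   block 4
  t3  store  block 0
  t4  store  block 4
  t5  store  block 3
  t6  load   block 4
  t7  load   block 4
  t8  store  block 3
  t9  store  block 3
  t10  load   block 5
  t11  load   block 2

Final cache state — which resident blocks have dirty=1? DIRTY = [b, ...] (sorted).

0: W B2 → L2 miss [D]
1: W B2 → L2 hit [D]
2: R B4 → L1 miss [-]
3: W B0 → L0 miss [D]
4: W B4 → L1 hit [D]
5: W B3 → L0 miss wb→B0 [D]
6: R B4 → L1 hit [D]
7: R B4 → L1 hit [D]
8: W B3 → L0 hit [D]
9: W B3 → L0 hit [D]
10: R B5 → L2 miss wb→B2 [-]
11: R B2 → L2 miss [-]

DIRTY = [3, 4]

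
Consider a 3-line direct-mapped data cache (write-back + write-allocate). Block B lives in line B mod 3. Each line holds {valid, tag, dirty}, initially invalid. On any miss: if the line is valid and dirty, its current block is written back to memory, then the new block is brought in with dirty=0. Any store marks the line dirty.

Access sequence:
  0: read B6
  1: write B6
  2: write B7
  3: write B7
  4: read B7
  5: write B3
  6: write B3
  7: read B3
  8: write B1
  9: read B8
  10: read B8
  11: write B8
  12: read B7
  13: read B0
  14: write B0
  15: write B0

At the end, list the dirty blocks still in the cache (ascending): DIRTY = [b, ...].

0: R B6 → L0 miss [-]
1: W B6 → L0 hit [D]
2: W B7 → L1 miss [D]
3: W B7 → L1 hit [D]
4: R B7 → L1 hit [D]
5: W B3 → L0 miss wb→B6 [D]
6: W B3 → L0 hit [D]
7: R B3 → L0 hit [D]
8: W B1 → L1 miss wb→B7 [D]
9: R B8 → L2 miss [-]
10: R B8 → L2 hit [-]
11: W B8 → L2 hit [D]
12: R B7 → L1 miss wb→B1 [-]
13: R B0 → L0 miss wb→B3 [-]
14: W B0 → L0 hit [D]
15: W B0 → L0 hit [D]

DIRTY = [0, 8]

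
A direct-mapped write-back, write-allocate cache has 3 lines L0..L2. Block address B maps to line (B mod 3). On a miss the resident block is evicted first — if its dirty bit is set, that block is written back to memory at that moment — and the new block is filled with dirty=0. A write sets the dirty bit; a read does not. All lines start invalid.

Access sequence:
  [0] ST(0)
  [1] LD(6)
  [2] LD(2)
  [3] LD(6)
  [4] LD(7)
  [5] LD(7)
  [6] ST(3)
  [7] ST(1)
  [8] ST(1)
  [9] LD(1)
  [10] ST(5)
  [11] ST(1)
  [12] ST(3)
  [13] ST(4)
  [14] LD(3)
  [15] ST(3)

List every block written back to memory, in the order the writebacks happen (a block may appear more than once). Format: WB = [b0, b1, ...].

  0 | W B0 → L0 miss [D]
  1 | R B6 → L0 miss wb→B0 [-]
  2 | R B2 → L2 miss [-]
  3 | R B6 → L0 hit [-]
  4 | R B7 → L1 miss [-]
  5 | R B7 → L1 hit [-]
  6 | W B3 → L0 miss [D]
  7 | W B1 → L1 miss [D]
  8 | W B1 → L1 hit [D]
  9 | R B1 → L1 hit [D]
  10 | W B5 → L2 miss [D]
  11 | W B1 → L1 hit [D]
  12 | W B3 → L0 hit [D]
  13 | W B4 → L1 miss wb→B1 [D]
  14 | R B3 → L0 hit [D]
  15 | W B3 → L0 hit [D]

WB = [0, 1]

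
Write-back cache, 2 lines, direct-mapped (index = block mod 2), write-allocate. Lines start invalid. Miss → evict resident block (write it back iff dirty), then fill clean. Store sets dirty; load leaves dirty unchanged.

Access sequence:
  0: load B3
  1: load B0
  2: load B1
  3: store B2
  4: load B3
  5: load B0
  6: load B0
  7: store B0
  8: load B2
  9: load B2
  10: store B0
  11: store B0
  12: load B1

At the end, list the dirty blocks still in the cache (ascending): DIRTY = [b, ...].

0: R B3 -> L1 miss  d=-]
1: R B0 -> L0 miss  d=-]
2: R B1 -> L1 miss  d=-]
3: W B2 -> L0 miss  d=D]
4: R B3 -> L1 miss  d=-]
5: R B0 -> L0 miss wb->B2  d=-]
6: R B0 -> L0 hit  d=-]
7: W B0 -> L0 hit  d=D]
8: R B2 -> L0 miss wb->B0  d=-]
9: R B2 -> L0 hit  d=-]
10: W B0 -> L0 miss  d=D]
11: W B0 -> L0 hit  d=D]
12: R B1 -> L1 miss  d=-]

DIRTY = [0]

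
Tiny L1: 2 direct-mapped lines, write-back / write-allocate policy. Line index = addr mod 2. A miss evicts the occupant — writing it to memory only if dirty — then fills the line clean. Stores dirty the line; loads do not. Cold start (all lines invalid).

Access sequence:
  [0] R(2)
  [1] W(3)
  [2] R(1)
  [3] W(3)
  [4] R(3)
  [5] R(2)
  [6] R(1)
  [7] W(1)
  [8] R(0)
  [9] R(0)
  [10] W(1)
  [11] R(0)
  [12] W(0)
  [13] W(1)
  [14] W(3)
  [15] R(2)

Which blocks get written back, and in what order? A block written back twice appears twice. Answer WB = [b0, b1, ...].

0: R B2 -> L0 miss  d=-]
1: W B3 -> L1 miss  d=D]
2: R B1 -> L1 miss wb->B3  d=-]
3: W B3 -> L1 miss  d=D]
4: R B3 -> L1 hit  d=D]
5: R B2 -> L0 hit  d=-]
6: R B1 -> L1 miss wb->B3  d=-]
7: W B1 -> L1 hit  d=D]
8: R B0 -> L0 miss  d=-]
9: R B0 -> L0 hit  d=-]
10: W B1 -> L1 hit  d=D]
11: R B0 -> L0 hit  d=-]
12: W B0 -> L0 hit  d=D]
13: W B1 -> L1 hit  d=D]
14: W B3 -> L1 miss wb->B1  d=D]
15: R B2 -> L0 miss wb->B0  d=-]

WB = [3, 3, 1, 0]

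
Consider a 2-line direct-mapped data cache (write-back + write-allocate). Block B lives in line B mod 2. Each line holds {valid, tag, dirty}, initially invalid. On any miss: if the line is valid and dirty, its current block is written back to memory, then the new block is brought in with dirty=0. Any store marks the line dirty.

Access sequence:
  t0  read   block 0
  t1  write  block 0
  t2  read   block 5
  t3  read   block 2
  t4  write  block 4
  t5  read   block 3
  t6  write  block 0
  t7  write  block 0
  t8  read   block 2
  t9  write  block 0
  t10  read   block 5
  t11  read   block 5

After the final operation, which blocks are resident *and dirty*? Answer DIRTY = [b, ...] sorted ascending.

DIRTY = [0]

  0 | R B0 → L0 miss [-]
  1 | W B0 → L0 hit [D]
  2 | R B5 → L1 miss [-]
  3 | R B2 → L0 miss wb→B0 [-]
  4 | W B4 → L0 miss [D]
  5 | R B3 → L1 miss [-]
  6 | W B0 → L0 miss wb→B4 [D]
  7 | W B0 → L0 hit [D]
  8 | R B2 → L0 miss wb→B0 [-]
  9 | W B0 → L0 miss [D]
  10 | R B5 → L1 miss [-]
  11 | R B5 → L1 hit [-]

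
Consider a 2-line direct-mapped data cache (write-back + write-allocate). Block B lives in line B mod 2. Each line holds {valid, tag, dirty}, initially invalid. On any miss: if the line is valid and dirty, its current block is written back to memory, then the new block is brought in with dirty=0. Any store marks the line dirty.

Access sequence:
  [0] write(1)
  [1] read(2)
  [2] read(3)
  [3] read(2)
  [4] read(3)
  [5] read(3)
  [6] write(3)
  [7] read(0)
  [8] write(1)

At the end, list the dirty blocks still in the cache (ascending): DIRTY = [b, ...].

0: W B1 -> L1 miss  d=D]
1: R B2 -> L0 miss  d=-]
2: R B3 -> L1 miss wb->B1  d=-]
3: R B2 -> L0 hit  d=-]
4: R B3 -> L1 hit  d=-]
5: R B3 -> L1 hit  d=-]
6: W B3 -> L1 hit  d=D]
7: R B0 -> L0 miss  d=-]
8: W B1 -> L1 miss wb->B3  d=D]

DIRTY = [1]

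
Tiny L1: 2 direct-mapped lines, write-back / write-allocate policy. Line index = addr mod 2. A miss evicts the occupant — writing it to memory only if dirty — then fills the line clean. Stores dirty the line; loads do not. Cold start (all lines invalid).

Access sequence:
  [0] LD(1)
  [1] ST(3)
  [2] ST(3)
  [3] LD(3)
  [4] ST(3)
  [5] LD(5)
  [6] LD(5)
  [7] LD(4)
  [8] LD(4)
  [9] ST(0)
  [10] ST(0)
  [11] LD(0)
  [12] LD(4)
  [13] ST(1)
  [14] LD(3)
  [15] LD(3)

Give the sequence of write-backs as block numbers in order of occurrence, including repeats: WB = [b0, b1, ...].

WB = [3, 0, 1]

  0 | R B1 → L1 miss [-]
  1 | W B3 → L1 miss [D]
  2 | W B3 → L1 hit [D]
  3 | R B3 → L1 hit [D]
  4 | W B3 → L1 hit [D]
  5 | R B5 → L1 miss wb→B3 [-]
  6 | R B5 → L1 hit [-]
  7 | R B4 → L0 miss [-]
  8 | R B4 → L0 hit [-]
  9 | W B0 → L0 miss [D]
  10 | W B0 → L0 hit [D]
  11 | R B0 → L0 hit [D]
  12 | R B4 → L0 miss wb→B0 [-]
  13 | W B1 → L1 miss [D]
  14 | R B3 → L1 miss wb→B1 [-]
  15 | R B3 → L1 hit [-]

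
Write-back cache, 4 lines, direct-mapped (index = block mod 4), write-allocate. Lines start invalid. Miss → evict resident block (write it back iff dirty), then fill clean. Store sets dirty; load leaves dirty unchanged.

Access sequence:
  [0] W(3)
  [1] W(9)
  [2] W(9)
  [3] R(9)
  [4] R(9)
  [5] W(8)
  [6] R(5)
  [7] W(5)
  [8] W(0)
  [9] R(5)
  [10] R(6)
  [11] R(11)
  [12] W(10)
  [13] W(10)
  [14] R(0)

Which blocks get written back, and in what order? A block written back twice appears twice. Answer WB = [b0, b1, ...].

0: W B3 → L3 miss [D]
1: W B9 → L1 miss [D]
2: W B9 → L1 hit [D]
3: R B9 → L1 hit [D]
4: R B9 → L1 hit [D]
5: W B8 → L0 miss [D]
6: R B5 → L1 miss wb→B9 [-]
7: W B5 → L1 hit [D]
8: W B0 → L0 miss wb→B8 [D]
9: R B5 → L1 hit [D]
10: R B6 → L2 miss [-]
11: R B11 → L3 miss wb→B3 [-]
12: W B10 → L2 miss [D]
13: W B10 → L2 hit [D]
14: R B0 → L0 hit [D]

WB = [9, 8, 3]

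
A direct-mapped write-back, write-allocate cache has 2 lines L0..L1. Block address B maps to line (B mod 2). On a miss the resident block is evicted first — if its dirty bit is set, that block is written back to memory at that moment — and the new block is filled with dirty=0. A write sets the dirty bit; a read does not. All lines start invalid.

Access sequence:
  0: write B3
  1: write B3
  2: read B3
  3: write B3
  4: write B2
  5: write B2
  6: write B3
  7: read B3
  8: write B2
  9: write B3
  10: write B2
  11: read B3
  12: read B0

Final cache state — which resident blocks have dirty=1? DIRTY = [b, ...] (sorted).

DIRTY = [3]

0: W B3 -> L1 miss  d=D]
1: W B3 -> L1 hit  d=D]
2: R B3 -> L1 hit  d=D]
3: W B3 -> L1 hit  d=D]
4: W B2 -> L0 miss  d=D]
5: W B2 -> L0 hit  d=D]
6: W B3 -> L1 hit  d=D]
7: R B3 -> L1 hit  d=D]
8: W B2 -> L0 hit  d=D]
9: W B3 -> L1 hit  d=D]
10: W B2 -> L0 hit  d=D]
11: R B3 -> L1 hit  d=D]
12: R B0 -> L0 miss wb->B2  d=-]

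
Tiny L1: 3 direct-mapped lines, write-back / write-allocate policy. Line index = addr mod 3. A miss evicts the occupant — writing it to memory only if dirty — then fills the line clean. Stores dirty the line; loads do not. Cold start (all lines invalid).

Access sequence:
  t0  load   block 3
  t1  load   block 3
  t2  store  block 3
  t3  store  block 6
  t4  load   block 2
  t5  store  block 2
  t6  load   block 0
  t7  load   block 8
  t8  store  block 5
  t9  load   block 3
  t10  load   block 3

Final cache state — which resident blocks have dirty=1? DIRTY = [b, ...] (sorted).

  0 | R B3 → L0 miss [-]
  1 | R B3 → L0 hit [-]
  2 | W B3 → L0 hit [D]
  3 | W B6 → L0 miss wb→B3 [D]
  4 | R B2 → L2 miss [-]
  5 | W B2 → L2 hit [D]
  6 | R B0 → L0 miss wb→B6 [-]
  7 | R B8 → L2 miss wb→B2 [-]
  8 | W B5 → L2 miss [D]
  9 | R B3 → L0 miss [-]
  10 | R B3 → L0 hit [-]

DIRTY = [5]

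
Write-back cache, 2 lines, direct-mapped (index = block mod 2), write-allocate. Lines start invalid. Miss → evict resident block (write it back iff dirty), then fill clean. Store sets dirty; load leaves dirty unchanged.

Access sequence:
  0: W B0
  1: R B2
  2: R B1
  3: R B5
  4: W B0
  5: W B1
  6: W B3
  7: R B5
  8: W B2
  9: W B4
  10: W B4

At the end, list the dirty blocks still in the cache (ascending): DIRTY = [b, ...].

DIRTY = [4]

0: W B0 -> L0 miss  d=D]
1: R B2 -> L0 miss wb->B0  d=-]
2: R B1 -> L1 miss  d=-]
3: R B5 -> L1 miss  d=-]
4: W B0 -> L0 miss  d=D]
5: W B1 -> L1 miss  d=D]
6: W B3 -> L1 miss wb->B1  d=D]
7: R B5 -> L1 miss wb->B3  d=-]
8: W B2 -> L0 miss wb->B0  d=D]
9: W B4 -> L0 miss wb->B2  d=D]
10: W B4 -> L0 hit  d=D]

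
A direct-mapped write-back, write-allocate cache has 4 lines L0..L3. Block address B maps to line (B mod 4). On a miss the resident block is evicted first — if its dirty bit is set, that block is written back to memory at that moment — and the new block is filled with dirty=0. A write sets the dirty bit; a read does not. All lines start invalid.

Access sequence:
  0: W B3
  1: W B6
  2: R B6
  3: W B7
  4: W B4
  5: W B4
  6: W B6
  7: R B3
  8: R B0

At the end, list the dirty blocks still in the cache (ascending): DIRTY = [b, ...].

0: W B3 → L3 miss [D]
1: W B6 → L2 miss [D]
2: R B6 → L2 hit [D]
3: W B7 → L3 miss wb→B3 [D]
4: W B4 → L0 miss [D]
5: W B4 → L0 hit [D]
6: W B6 → L2 hit [D]
7: R B3 → L3 miss wb→B7 [-]
8: R B0 → L0 miss wb→B4 [-]

DIRTY = [6]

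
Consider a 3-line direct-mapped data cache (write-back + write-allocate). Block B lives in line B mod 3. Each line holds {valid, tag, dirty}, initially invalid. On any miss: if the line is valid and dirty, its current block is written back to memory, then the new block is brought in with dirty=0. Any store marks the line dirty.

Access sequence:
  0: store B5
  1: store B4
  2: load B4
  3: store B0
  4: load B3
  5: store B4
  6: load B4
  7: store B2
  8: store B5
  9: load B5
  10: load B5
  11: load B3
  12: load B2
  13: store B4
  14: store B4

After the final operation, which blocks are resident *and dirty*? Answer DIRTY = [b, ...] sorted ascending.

  0 | W B5 → L2 miss [D]
  1 | W B4 → L1 miss [D]
  2 | R B4 → L1 hit [D]
  3 | W B0 → L0 miss [D]
  4 | R B3 → L0 miss wb→B0 [-]
  5 | W B4 → L1 hit [D]
  6 | R B4 → L1 hit [D]
  7 | W B2 → L2 miss wb→B5 [D]
  8 | W B5 → L2 miss wb→B2 [D]
  9 | R B5 → L2 hit [D]
  10 | R B5 → L2 hit [D]
  11 | R B3 → L0 hit [-]
  12 | R B2 → L2 miss wb→B5 [-]
  13 | W B4 → L1 hit [D]
  14 | W B4 → L1 hit [D]

DIRTY = [4]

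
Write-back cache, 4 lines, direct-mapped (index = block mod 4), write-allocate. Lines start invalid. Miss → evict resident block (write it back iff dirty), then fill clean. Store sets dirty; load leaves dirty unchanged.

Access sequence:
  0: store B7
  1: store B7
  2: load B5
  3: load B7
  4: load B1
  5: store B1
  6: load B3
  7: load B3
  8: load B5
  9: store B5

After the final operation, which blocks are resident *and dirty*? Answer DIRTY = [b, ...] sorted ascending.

DIRTY = [5]

  0 | W B7 → L3 miss [D]
  1 | W B7 → L3 hit [D]
  2 | R B5 → L1 miss [-]
  3 | R B7 → L3 hit [D]
  4 | R B1 → L1 miss [-]
  5 | W B1 → L1 hit [D]
  6 | R B3 → L3 miss wb→B7 [-]
  7 | R B3 → L3 hit [-]
  8 | R B5 → L1 miss wb→B1 [-]
  9 | W B5 → L1 hit [D]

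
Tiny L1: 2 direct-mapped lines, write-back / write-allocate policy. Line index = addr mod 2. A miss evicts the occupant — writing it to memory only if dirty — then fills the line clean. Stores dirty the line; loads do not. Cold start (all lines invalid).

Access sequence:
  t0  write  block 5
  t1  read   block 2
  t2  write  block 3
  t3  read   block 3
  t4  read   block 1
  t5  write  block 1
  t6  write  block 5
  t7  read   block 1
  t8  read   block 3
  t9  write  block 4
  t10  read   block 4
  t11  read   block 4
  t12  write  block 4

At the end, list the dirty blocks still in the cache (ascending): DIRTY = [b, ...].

DIRTY = [4]

0: W B5 → L1 miss [D]
1: R B2 → L0 miss [-]
2: W B3 → L1 miss wb→B5 [D]
3: R B3 → L1 hit [D]
4: R B1 → L1 miss wb→B3 [-]
5: W B1 → L1 hit [D]
6: W B5 → L1 miss wb→B1 [D]
7: R B1 → L1 miss wb→B5 [-]
8: R B3 → L1 miss [-]
9: W B4 → L0 miss [D]
10: R B4 → L0 hit [D]
11: R B4 → L0 hit [D]
12: W B4 → L0 hit [D]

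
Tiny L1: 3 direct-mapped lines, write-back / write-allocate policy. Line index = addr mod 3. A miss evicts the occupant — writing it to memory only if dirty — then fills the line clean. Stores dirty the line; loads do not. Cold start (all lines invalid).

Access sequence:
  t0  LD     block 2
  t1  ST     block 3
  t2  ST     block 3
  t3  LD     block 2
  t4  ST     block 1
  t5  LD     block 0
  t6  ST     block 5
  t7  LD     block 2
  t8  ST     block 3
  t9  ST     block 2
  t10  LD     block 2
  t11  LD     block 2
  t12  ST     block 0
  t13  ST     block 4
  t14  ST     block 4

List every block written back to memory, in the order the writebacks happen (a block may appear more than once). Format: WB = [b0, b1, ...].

WB = [3, 5, 3, 1]

  0 | R B2 → L2 miss [-]
  1 | W B3 → L0 miss [D]
  2 | W B3 → L0 hit [D]
  3 | R B2 → L2 hit [-]
  4 | W B1 → L1 miss [D]
  5 | R B0 → L0 miss wb→B3 [-]
  6 | W B5 → L2 miss [D]
  7 | R B2 → L2 miss wb→B5 [-]
  8 | W B3 → L0 miss [D]
  9 | W B2 → L2 hit [D]
  10 | R B2 → L2 hit [D]
  11 | R B2 → L2 hit [D]
  12 | W B0 → L0 miss wb→B3 [D]
  13 | W B4 → L1 miss wb→B1 [D]
  14 | W B4 → L1 hit [D]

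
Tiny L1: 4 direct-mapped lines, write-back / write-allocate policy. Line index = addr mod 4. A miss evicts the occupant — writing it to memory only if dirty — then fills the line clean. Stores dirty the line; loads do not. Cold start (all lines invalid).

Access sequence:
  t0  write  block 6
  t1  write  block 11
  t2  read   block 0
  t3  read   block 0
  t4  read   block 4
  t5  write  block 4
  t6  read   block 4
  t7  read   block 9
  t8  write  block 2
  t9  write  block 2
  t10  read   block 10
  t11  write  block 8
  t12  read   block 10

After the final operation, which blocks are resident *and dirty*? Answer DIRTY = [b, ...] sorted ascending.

DIRTY = [8, 11]

  0 | W B6 → L2 miss [D]
  1 | W B11 → L3 miss [D]
  2 | R B0 → L0 miss [-]
  3 | R B0 → L0 hit [-]
  4 | R B4 → L0 miss [-]
  5 | W B4 → L0 hit [D]
  6 | R B4 → L0 hit [D]
  7 | R B9 → L1 miss [-]
  8 | W B2 → L2 miss wb→B6 [D]
  9 | W B2 → L2 hit [D]
  10 | R B10 → L2 miss wb→B2 [-]
  11 | W B8 → L0 miss wb→B4 [D]
  12 | R B10 → L2 hit [-]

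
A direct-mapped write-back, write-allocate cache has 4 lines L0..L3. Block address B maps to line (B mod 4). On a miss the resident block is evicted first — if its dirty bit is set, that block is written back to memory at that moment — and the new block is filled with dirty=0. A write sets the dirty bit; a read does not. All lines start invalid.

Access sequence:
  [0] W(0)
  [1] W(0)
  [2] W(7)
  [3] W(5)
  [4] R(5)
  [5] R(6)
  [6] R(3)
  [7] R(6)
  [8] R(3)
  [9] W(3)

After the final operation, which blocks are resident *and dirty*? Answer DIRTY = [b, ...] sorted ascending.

DIRTY = [0, 3, 5]

0: W B0 → L0 miss [D]
1: W B0 → L0 hit [D]
2: W B7 → L3 miss [D]
3: W B5 → L1 miss [D]
4: R B5 → L1 hit [D]
5: R B6 → L2 miss [-]
6: R B3 → L3 miss wb→B7 [-]
7: R B6 → L2 hit [-]
8: R B3 → L3 hit [-]
9: W B3 → L3 hit [D]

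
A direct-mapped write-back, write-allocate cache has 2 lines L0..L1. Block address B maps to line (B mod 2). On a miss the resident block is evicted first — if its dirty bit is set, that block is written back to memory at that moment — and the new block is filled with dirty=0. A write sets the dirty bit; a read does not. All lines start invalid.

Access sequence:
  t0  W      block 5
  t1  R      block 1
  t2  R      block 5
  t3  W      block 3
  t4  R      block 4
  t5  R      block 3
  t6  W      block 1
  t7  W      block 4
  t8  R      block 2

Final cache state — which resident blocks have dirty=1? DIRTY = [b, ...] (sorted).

DIRTY = [1]

0: W B5 → L1 miss [D]
1: R B1 → L1 miss wb→B5 [-]
2: R B5 → L1 miss [-]
3: W B3 → L1 miss [D]
4: R B4 → L0 miss [-]
5: R B3 → L1 hit [D]
6: W B1 → L1 miss wb→B3 [D]
7: W B4 → L0 hit [D]
8: R B2 → L0 miss wb→B4 [-]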